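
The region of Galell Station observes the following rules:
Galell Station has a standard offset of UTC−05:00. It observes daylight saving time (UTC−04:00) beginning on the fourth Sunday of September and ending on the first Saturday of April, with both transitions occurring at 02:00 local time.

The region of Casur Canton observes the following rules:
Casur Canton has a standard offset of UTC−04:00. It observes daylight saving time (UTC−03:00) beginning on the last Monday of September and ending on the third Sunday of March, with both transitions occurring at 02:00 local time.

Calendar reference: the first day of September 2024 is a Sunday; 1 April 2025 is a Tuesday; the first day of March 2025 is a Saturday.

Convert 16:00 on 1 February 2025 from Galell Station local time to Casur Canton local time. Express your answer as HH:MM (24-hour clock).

1 September 2024 is a Sunday, so the first Sunday is September 1 and the fourth is September 22.
1 April 2025 is a Tuesday, so the first Saturday is April 5.
1 February 2025 lies within the daylight-saving period (22 September 2024 – 5 April 2025), so Galell Station is on daylight time, UTC−04:00.
16:00 Galell Station + 4h = 20:00 UTC.
1 September 2024 is a Sunday, so Mondays fall on 2, 9, 16, 23, 30; the last is September 30.
1 March 2025 is a Saturday, so the first Sunday is March 2 and the third is March 16.
At the standard offset (UTC−04:00), 20:00 UTC − 4h = 16:00 Casur Canton standard time.
The standard-time date in Casur Canton, 1 February 2025, falls between 30 September 2024 and 16 March 2025, so daylight saving is in effect and Casur Canton is at UTC−03:00.
20:00 UTC − 3h = 17:00 Casur Canton.

17:00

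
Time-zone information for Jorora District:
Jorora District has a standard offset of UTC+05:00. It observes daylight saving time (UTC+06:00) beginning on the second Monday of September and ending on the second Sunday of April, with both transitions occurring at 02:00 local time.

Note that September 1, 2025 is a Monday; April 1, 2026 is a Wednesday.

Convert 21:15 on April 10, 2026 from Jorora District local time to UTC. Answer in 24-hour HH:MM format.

15:15

1 September 2025 is a Monday, so the first Monday is September 1 and the second is September 8.
1 April 2026 is a Wednesday, so the first Sunday is April 5 and the second is April 12.
April 10, 2026 falls between 8 September 2025 and 12 April 2026, so daylight saving is in effect and Jorora District is at UTC+06:00.
21:15 local − 6h = 15:15 UTC.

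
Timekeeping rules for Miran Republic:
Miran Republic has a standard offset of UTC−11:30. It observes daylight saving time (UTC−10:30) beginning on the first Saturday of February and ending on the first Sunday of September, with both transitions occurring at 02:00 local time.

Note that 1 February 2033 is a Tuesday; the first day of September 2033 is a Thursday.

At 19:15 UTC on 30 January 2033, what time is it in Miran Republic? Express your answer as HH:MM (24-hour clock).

07:45

1 February 2033 is a Tuesday, so the first Saturday is February 5.
1 September 2033 is a Thursday, so the first Sunday is September 4.
At the standard offset (UTC−11:30), 19:15 UTC − 11h30m = 07:45 Miran Republic standard time.
The standard-time date in Miran Republic, 30 January 2033, does not fall between 5 February and 4 September, so daylight saving is not in effect and Miran Republic is at UTC−11:30.
19:15 UTC − 11h30m = 07:45 local.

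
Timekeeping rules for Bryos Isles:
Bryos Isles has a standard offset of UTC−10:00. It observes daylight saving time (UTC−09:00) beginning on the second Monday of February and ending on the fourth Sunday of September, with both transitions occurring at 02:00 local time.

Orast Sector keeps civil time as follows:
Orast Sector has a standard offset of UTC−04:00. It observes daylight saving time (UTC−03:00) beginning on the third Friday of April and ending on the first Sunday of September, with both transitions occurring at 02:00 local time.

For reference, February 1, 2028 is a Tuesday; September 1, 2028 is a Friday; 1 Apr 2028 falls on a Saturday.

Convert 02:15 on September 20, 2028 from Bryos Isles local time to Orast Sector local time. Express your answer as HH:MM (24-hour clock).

1 February 2028 is a Tuesday, so the first Monday is February 7 and the second is February 14.
1 September 2028 is a Friday, so the first Sunday is September 3 and the fourth is September 24.
Daylight saving runs 14 February – 24 September; September 20, 2028 is inside that window, so Bryos Isles is at UTC−09:00.
02:15 Bryos Isles + 9h = 11:15 UTC.
1 April 2028 is a Saturday, so the first Friday is April 7 and the third is April 21.
1 September 2028 is a Friday, so the first Sunday is September 3.
At the standard offset (UTC−04:00), 11:15 UTC − 4h = 07:15 Orast Sector standard time.
Daylight saving runs 21 April – 3 September; the standard-time date in Orast Sector, September 20, 2028, is outside that window, so Orast Sector is on standard time at UTC−04:00.
11:15 UTC − 4h = 07:15 Orast Sector.

07:15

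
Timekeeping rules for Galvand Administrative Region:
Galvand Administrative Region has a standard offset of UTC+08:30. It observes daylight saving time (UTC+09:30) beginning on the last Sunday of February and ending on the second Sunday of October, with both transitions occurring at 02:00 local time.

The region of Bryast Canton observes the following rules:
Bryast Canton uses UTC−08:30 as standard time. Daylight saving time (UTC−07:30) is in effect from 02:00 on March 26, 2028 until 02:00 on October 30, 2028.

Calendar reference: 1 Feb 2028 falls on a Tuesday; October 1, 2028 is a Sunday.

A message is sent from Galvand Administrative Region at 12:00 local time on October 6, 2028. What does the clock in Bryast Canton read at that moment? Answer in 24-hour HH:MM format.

1 February 2028 is a Tuesday, so Sundays fall on 6, 13, 20, 27; the last is February 27.
1 October 2028 is a Sunday, so the first Sunday is October 1 and the second is October 8.
October 6, 2028 falls between 27 February and 8 October, so daylight saving is in effect and Galvand Administrative Region is at UTC+09:30.
12:00 Galvand Administrative Region − 9h30m = 02:30 UTC.
At the standard offset (UTC−08:30), 02:30 UTC − 8h30m = 18:00 Bryast Canton standard time (rolling into the previous day, 5 October 2028).
The standard-time date in Bryast Canton, October 5, 2028, falls between 26 March and 30 October, so daylight saving is in effect and Bryast Canton is at UTC−07:30.
02:30 UTC − 7h30m = 19:00 Bryast Canton (rolling into the previous day, 5 October 2028).

19:00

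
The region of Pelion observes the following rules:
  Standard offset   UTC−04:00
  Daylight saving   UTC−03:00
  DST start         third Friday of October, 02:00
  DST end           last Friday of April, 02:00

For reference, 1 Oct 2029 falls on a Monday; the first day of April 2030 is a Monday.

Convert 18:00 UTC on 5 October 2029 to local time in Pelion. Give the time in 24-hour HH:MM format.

1 October 2029 is a Monday, so the first Friday is October 5 and the third is October 19.
1 April 2030 is a Monday, so Fridays fall on 5, 12, 19, 26; the last is April 26.
At the standard offset (UTC−04:00), 18:00 UTC − 4h = 14:00 Pelion standard time.
The standard-time date in Pelion, 5 October 2029, does not fall between 19 October 2029 and 26 April 2030, so daylight saving is not in effect and Pelion is at UTC−04:00.
18:00 UTC − 4h = 14:00 local.

14:00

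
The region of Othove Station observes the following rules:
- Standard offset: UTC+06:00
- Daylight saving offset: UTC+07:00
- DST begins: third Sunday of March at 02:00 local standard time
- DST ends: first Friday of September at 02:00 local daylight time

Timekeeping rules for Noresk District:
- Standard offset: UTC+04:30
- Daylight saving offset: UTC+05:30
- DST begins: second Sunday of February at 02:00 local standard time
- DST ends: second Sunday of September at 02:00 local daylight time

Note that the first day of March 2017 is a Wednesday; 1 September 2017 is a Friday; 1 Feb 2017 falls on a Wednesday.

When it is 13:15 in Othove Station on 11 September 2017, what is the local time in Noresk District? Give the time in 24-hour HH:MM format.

11:45

1 March 2017 is a Wednesday, so the first Sunday is March 5 and the third is March 19.
1 September 2017 is a Friday, so the first Friday is September 1.
11 September 2017 does not fall between 19 March and 1 September, so daylight saving is not in effect and Othove Station is at UTC+06:00.
13:15 Othove Station − 6h = 07:15 UTC.
1 February 2017 is a Wednesday, so the first Sunday is February 5 and the second is February 12.
1 September 2017 is a Friday, so the first Sunday is September 3 and the second is September 10.
At the standard offset (UTC+04:30), 07:15 UTC + 4h30m = 11:45 Noresk District standard time.
Daylight saving runs 12 February – 10 September; the standard-time date in Noresk District, 11 September 2017, is outside that window, so Noresk District is on standard time at UTC+04:30.
07:15 UTC + 4h30m = 11:45 Noresk District.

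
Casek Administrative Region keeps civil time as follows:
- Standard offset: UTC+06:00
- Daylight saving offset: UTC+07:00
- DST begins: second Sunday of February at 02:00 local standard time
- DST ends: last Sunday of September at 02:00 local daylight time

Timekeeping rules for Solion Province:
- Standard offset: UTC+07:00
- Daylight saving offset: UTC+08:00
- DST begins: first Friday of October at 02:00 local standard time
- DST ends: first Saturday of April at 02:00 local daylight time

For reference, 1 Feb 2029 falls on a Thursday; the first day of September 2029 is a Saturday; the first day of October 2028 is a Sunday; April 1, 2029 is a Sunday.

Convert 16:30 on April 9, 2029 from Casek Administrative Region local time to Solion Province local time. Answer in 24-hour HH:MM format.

1 February 2029 is a Thursday, so the first Sunday is February 4 and the second is February 11.
1 September 2029 is a Saturday, so Sundays fall on 2, 9, 16, 23, 30; the last is September 30.
April 9, 2029 lies within the daylight-saving period (11 February – 30 September), so Casek Administrative Region is on daylight time, UTC+07:00.
16:30 Casek Administrative Region − 7h = 09:30 UTC.
1 October 2028 is a Sunday, so the first Friday is October 6.
1 April 2029 is a Sunday, so the first Saturday is April 7.
At the standard offset (UTC+07:00), 09:30 UTC + 7h = 16:30 Solion Province standard time.
Daylight saving runs 6 October 2028 – 7 April 2029; the standard-time date in Solion Province, April 9, 2029, is outside that window, so Solion Province is on standard time at UTC+07:00.
09:30 UTC + 7h = 16:30 Solion Province.

16:30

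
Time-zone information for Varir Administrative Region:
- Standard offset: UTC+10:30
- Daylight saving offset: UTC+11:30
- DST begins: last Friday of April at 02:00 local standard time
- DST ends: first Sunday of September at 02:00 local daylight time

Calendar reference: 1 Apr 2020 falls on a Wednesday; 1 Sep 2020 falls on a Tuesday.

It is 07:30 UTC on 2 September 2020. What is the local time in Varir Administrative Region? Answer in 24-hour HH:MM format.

19:00

1 April 2020 is a Wednesday, so Fridays fall on 3, 10, 17, 24; the last is April 24.
1 September 2020 is a Tuesday, so the first Sunday is September 6.
At the standard offset (UTC+10:30), 07:30 UTC + 10h30m = 18:00 Varir Administrative Region standard time.
Daylight saving runs 24 April – 6 September; the standard-time date in Varir Administrative Region, 2 September 2020, is inside that window, so Varir Administrative Region is at UTC+11:30.
07:30 UTC + 11h30m = 19:00 local.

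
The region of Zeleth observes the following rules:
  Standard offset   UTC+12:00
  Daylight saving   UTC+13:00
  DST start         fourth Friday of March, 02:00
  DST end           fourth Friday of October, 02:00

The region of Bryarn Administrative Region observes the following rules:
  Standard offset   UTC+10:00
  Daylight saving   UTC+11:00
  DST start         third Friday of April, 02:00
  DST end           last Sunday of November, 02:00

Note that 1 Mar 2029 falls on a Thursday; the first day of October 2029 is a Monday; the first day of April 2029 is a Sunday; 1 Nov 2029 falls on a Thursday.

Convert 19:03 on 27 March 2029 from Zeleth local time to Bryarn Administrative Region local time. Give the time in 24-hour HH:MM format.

1 March 2029 is a Thursday, so the first Friday is March 2 and the fourth is March 23.
1 October 2029 is a Monday, so the first Friday is October 5 and the fourth is October 26.
27 March 2029 falls between 23 March and 26 October, so daylight saving is in effect and Zeleth is at UTC+13:00.
19:03 Zeleth − 13h = 06:03 UTC.
1 April 2029 is a Sunday, so the first Friday is April 6 and the third is April 20.
1 November 2029 is a Thursday, so Sundays fall on 4, 11, 18, 25; the last is November 25.
At the standard offset (UTC+10:00), 06:03 UTC + 10h = 16:03 Bryarn Administrative Region standard time.
Daylight saving runs 20 April – 25 November; the standard-time date in Bryarn Administrative Region, 27 March 2029, is outside that window, so Bryarn Administrative Region is on standard time at UTC+10:00.
06:03 UTC + 10h = 16:03 Bryarn Administrative Region.

16:03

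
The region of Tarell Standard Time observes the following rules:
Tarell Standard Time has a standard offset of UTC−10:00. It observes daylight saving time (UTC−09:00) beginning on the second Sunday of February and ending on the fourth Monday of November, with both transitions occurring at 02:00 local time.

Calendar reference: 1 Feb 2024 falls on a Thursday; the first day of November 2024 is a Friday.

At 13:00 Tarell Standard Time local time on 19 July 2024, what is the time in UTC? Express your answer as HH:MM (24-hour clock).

22:00

1 February 2024 is a Thursday, so the first Sunday is February 4 and the second is February 11.
1 November 2024 is a Friday, so the first Monday is November 4 and the fourth is November 25.
Daylight saving runs 11 February – 25 November; 19 July 2024 is inside that window, so Tarell Standard Time is at UTC−09:00.
13:00 local + 9h = 22:00 UTC.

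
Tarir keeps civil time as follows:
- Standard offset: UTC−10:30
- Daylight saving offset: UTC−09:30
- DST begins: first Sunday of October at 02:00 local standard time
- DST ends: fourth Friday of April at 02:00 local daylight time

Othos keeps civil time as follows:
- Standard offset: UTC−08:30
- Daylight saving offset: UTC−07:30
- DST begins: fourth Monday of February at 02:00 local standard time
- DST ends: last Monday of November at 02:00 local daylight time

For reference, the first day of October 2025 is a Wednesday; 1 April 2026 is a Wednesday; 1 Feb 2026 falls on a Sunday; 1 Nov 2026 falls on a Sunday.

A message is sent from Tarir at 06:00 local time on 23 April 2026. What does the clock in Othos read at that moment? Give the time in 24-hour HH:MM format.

08:00

1 October 2025 is a Wednesday, so the first Sunday is October 5.
1 April 2026 is a Wednesday, so the first Friday is April 3 and the fourth is April 24.
Daylight saving runs 5 October 2025 – 24 April 2026; 23 April 2026 is inside that window, so Tarir is at UTC−09:30.
06:00 Tarir + 9h30m = 15:30 UTC.
1 February 2026 is a Sunday, so the first Monday is February 2 and the fourth is February 23.
1 November 2026 is a Sunday, so Mondays fall on 2, 9, 16, 23, 30; the last is November 30.
At the standard offset (UTC−08:30), 15:30 UTC − 8h30m = 07:00 Othos standard time.
The standard-time date in Othos, 23 April 2026, falls between 23 February and 30 November, so daylight saving is in effect and Othos is at UTC−07:30.
15:30 UTC − 7h30m = 08:00 Othos.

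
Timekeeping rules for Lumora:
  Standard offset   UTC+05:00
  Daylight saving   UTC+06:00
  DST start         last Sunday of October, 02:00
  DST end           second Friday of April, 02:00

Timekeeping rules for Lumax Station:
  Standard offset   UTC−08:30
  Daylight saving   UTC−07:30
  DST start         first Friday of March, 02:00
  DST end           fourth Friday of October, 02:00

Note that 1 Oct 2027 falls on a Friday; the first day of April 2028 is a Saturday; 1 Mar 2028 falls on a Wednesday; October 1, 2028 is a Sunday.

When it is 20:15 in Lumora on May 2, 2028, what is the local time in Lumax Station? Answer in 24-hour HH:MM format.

1 October 2027 is a Friday, so Sundays fall on 3, 10, 17, 24, 31; the last is October 31.
1 April 2028 is a Saturday, so the first Friday is April 7 and the second is April 14.
Daylight saving runs 31 October 2027 – 14 April 2028; May 2, 2028 is outside that window, so Lumora is on standard time at UTC+05:00.
20:15 Lumora − 5h = 15:15 UTC.
1 March 2028 is a Wednesday, so the first Friday is March 3.
1 October 2028 is a Sunday, so the first Friday is October 6 and the fourth is October 27.
At the standard offset (UTC−08:30), 15:15 UTC − 8h30m = 06:45 Lumax Station standard time.
The standard-time date in Lumax Station, May 2, 2028, lies within the daylight-saving period (3 March – 27 October), so Lumax Station is on daylight time, UTC−07:30.
15:15 UTC − 7h30m = 07:45 Lumax Station.

07:45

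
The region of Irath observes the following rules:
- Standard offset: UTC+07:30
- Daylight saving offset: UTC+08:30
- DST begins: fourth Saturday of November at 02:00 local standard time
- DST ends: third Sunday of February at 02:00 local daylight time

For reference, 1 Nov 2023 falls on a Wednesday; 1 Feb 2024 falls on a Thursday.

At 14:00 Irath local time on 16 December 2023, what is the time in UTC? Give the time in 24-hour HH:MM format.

1 November 2023 is a Wednesday, so the first Saturday is November 4 and the fourth is November 25.
1 February 2024 is a Thursday, so the first Sunday is February 4 and the third is February 18.
16 December 2023 falls between 25 November 2023 and 18 February 2024, so daylight saving is in effect and Irath is at UTC+08:30.
14:00 local − 8h30m = 05:30 UTC.

05:30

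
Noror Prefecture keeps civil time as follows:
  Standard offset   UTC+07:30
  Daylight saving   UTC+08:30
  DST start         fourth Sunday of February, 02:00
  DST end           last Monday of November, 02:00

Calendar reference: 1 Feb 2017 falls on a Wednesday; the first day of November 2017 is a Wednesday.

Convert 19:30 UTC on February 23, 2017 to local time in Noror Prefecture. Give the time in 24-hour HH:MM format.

1 February 2017 is a Wednesday, so the first Sunday is February 5 and the fourth is February 26.
1 November 2017 is a Wednesday, so Mondays fall on 6, 13, 20, 27; the last is November 27.
At the standard offset (UTC+07:30), 19:30 UTC + 7h30m = 03:00 Noror Prefecture standard time (rolling into the next day, 24 February 2017).
The standard-time date in Noror Prefecture, February 24, 2017, is outside the daylight-saving period (26 February – 27 November), so Noror Prefecture is on standard time, UTC+07:30.
19:30 UTC + 7h30m = 03:00 local (rolling into the next day, 24 February 2017).

03:00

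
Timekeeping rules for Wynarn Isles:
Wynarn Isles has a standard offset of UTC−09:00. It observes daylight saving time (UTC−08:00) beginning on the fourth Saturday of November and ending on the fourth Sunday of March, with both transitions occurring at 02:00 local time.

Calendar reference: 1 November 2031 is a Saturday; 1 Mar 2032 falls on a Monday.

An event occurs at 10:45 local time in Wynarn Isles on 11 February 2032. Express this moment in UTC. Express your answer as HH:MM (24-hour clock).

1 November 2031 is a Saturday, so the first Saturday is November 1 and the fourth is November 22.
1 March 2032 is a Monday, so the first Sunday is March 7 and the fourth is March 28.
11 February 2032 lies within the daylight-saving period (22 November 2031 – 28 March 2032), so Wynarn Isles is on daylight time, UTC−08:00.
10:45 local + 8h = 18:45 UTC.

18:45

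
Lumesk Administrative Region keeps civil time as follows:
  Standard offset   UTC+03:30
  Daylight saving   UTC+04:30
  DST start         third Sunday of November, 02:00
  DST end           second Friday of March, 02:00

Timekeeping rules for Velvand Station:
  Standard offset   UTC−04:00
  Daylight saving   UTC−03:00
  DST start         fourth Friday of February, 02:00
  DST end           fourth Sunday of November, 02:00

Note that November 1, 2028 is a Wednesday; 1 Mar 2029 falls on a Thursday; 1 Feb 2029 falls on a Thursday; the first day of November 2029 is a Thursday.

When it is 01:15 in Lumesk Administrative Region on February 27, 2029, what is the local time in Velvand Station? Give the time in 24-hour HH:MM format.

1 November 2028 is a Wednesday, so the first Sunday is November 5 and the third is November 19.
1 March 2029 is a Thursday, so the first Friday is March 2 and the second is March 9.
February 27, 2029 falls between 19 November 2028 and 9 March 2029, so daylight saving is in effect and Lumesk Administrative Region is at UTC+04:30.
01:15 Lumesk Administrative Region − 4h30m = 20:45 UTC (rolling into the previous day, 26 February 2029).
1 February 2029 is a Thursday, so the first Friday is February 2 and the fourth is February 23.
1 November 2029 is a Thursday, so the first Sunday is November 4 and the fourth is November 25.
At the standard offset (UTC−04:00), 20:45 UTC − 4h = 16:45 Velvand Station standard time.
The standard-time date in Velvand Station, February 26, 2029, lies within the daylight-saving period (23 February – 25 November), so Velvand Station is on daylight time, UTC−03:00.
20:45 UTC − 3h = 17:45 Velvand Station.

17:45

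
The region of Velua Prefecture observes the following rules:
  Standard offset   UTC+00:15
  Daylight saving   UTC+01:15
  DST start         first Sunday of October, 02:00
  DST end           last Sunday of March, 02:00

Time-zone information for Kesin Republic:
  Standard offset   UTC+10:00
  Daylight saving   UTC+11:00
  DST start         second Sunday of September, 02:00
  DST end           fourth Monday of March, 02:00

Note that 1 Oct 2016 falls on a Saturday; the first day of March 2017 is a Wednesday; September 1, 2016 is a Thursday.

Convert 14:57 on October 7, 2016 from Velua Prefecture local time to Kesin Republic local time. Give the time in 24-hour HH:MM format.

00:42

1 October 2016 is a Saturday, so the first Sunday is October 2.
1 March 2017 is a Wednesday, so Sundays fall on 5, 12, 19, 26; the last is March 26.
October 7, 2016 falls between 2 October 2016 and 26 March 2017, so daylight saving is in effect and Velua Prefecture is at UTC+01:15.
14:57 Velua Prefecture − 1h15m = 13:42 UTC.
1 September 2016 is a Thursday, so the first Sunday is September 4 and the second is September 11.
1 March 2017 is a Wednesday, so the first Monday is March 6 and the fourth is March 27.
At the standard offset (UTC+10:00), 13:42 UTC + 10h = 23:42 Kesin Republic standard time.
The standard-time date in Kesin Republic, October 7, 2016, falls between 11 September 2016 and 27 March 2017, so daylight saving is in effect and Kesin Republic is at UTC+11:00.
13:42 UTC + 11h = 00:42 Kesin Republic (rolling into the next day, 8 October 2016).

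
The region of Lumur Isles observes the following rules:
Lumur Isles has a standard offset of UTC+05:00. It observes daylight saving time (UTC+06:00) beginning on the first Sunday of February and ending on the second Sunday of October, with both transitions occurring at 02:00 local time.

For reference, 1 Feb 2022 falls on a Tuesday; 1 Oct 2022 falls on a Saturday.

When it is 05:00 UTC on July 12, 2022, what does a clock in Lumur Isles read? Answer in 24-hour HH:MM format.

11:00

1 February 2022 is a Tuesday, so the first Sunday is February 6.
1 October 2022 is a Saturday, so the first Sunday is October 2 and the second is October 9.
At the standard offset (UTC+05:00), 05:00 UTC + 5h = 10:00 Lumur Isles standard time.
The standard-time date in Lumur Isles, July 12, 2022, lies within the daylight-saving period (6 February – 9 October), so Lumur Isles is on daylight time, UTC+06:00.
05:00 UTC + 6h = 11:00 local.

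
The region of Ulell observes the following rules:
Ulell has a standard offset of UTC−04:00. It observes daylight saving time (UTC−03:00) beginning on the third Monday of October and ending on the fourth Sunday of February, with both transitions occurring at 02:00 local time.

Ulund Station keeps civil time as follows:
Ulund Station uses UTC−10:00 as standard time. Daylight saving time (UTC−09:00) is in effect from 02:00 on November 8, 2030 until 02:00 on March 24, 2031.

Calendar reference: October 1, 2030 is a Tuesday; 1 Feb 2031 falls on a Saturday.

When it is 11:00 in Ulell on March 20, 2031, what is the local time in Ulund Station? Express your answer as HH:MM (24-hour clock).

06:00

1 October 2030 is a Tuesday, so the first Monday is October 7 and the third is October 21.
1 February 2031 is a Saturday, so the first Sunday is February 2 and the fourth is February 23.
March 20, 2031 is outside the daylight-saving period (21 October 2030 – 23 February 2031), so Ulell is on standard time, UTC−04:00.
11:00 Ulell + 4h = 15:00 UTC.
At the standard offset (UTC−10:00), 15:00 UTC − 10h = 05:00 Ulund Station standard time.
The standard-time date in Ulund Station, March 20, 2031, lies within the daylight-saving period (8 November 2030 – 24 March 2031), so Ulund Station is on daylight time, UTC−09:00.
15:00 UTC − 9h = 06:00 Ulund Station.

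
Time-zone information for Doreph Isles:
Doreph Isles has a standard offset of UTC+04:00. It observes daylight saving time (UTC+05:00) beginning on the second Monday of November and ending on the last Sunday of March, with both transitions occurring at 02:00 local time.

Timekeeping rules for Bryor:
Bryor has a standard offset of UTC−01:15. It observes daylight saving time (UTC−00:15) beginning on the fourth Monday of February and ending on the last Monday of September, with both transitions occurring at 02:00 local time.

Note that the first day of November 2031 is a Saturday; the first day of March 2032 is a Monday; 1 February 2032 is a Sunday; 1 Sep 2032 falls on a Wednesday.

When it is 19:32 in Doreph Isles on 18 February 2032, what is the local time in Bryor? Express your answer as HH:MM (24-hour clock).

13:17

1 November 2031 is a Saturday, so the first Monday is November 3 and the second is November 10.
1 March 2032 is a Monday, so Sundays fall on 7, 14, 21, 28; the last is March 28.
18 February 2032 falls between 10 November 2031 and 28 March 2032, so daylight saving is in effect and Doreph Isles is at UTC+05:00.
19:32 Doreph Isles − 5h = 14:32 UTC.
1 February 2032 is a Sunday, so the first Monday is February 2 and the fourth is February 23.
1 September 2032 is a Wednesday, so Mondays fall on 6, 13, 20, 27; the last is September 27.
At the standard offset (UTC−01:15), 14:32 UTC − 1h15m = 13:17 Bryor standard time.
The standard-time date in Bryor, 18 February 2032, is outside the daylight-saving period (23 February – 27 September), so Bryor is on standard time, UTC−01:15.
14:32 UTC − 1h15m = 13:17 Bryor.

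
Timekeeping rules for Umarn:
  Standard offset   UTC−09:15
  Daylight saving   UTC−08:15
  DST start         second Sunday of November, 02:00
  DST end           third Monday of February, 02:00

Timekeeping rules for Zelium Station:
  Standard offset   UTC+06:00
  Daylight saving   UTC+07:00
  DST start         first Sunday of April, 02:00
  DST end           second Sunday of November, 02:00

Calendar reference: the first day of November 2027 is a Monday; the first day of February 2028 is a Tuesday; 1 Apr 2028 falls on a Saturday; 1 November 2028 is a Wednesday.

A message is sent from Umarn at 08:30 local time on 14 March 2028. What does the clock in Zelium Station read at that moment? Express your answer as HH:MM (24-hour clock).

1 November 2027 is a Monday, so the first Sunday is November 7 and the second is November 14.
1 February 2028 is a Tuesday, so the first Monday is February 7 and the third is February 21.
14 March 2028 does not fall between 14 November 2027 and 21 February 2028, so daylight saving is not in effect and Umarn is at UTC−09:15.
08:30 Umarn + 9h15m = 17:45 UTC.
1 April 2028 is a Saturday, so the first Sunday is April 2.
1 November 2028 is a Wednesday, so the first Sunday is November 5 and the second is November 12.
At the standard offset (UTC+06:00), 17:45 UTC + 6h = 23:45 Zelium Station standard time.
The standard-time date in Zelium Station, 14 March 2028, does not fall between 2 April and 12 November, so daylight saving is not in effect and Zelium Station is at UTC+06:00.
17:45 UTC + 6h = 23:45 Zelium Station.

23:45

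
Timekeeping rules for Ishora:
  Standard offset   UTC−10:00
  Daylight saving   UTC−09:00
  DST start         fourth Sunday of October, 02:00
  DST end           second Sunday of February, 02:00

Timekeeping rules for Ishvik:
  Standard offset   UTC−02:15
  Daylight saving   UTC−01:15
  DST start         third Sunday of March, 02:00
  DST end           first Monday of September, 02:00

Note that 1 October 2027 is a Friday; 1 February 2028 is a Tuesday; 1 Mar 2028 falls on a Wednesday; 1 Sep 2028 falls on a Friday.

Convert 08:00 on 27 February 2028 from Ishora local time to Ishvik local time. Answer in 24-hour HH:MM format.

1 October 2027 is a Friday, so the first Sunday is October 3 and the fourth is October 24.
1 February 2028 is a Tuesday, so the first Sunday is February 6 and the second is February 13.
27 February 2028 does not fall between 24 October 2027 and 13 February 2028, so daylight saving is not in effect and Ishora is at UTC−10:00.
08:00 Ishora + 10h = 18:00 UTC.
1 March 2028 is a Wednesday, so the first Sunday is March 5 and the third is March 19.
1 September 2028 is a Friday, so the first Monday is September 4.
At the standard offset (UTC−02:15), 18:00 UTC − 2h15m = 15:45 Ishvik standard time.
The standard-time date in Ishvik, 27 February 2028, does not fall between 19 March and 4 September, so daylight saving is not in effect and Ishvik is at UTC−02:15.
18:00 UTC − 2h15m = 15:45 Ishvik.

15:45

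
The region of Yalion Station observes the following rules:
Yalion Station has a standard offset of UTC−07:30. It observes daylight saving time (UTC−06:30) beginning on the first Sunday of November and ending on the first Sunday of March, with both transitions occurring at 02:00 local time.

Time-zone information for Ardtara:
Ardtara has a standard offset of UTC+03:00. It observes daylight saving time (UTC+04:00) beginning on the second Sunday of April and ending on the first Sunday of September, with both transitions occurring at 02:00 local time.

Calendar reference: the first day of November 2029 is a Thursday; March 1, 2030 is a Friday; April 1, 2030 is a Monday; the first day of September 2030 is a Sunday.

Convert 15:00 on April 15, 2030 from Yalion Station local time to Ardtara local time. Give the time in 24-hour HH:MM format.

02:30

1 November 2029 is a Thursday, so the first Sunday is November 4.
1 March 2030 is a Friday, so the first Sunday is March 3.
April 15, 2030 does not fall between 4 November 2029 and 3 March 2030, so daylight saving is not in effect and Yalion Station is at UTC−07:30.
15:00 Yalion Station + 7h30m = 22:30 UTC.
1 April 2030 is a Monday, so the first Sunday is April 7 and the second is April 14.
1 September 2030 is a Sunday, so the first Sunday is September 1.
At the standard offset (UTC+03:00), 22:30 UTC + 3h = 01:30 Ardtara standard time (rolling into the next day, 16 April 2030).
The standard-time date in Ardtara, April 16, 2030, lies within the daylight-saving period (14 April – 1 September), so Ardtara is on daylight time, UTC+04:00.
22:30 UTC + 4h = 02:30 Ardtara (rolling into the next day, 16 April 2030).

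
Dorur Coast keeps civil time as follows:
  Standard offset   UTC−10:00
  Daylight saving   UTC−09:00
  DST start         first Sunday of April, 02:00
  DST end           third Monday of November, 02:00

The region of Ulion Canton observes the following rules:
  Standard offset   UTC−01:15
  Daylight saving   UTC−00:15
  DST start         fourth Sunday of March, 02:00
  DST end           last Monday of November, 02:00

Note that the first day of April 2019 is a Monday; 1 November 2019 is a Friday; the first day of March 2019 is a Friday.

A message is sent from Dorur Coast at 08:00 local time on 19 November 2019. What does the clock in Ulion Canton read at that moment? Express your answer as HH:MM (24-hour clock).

1 April 2019 is a Monday, so the first Sunday is April 7.
1 November 2019 is a Friday, so the first Monday is November 4 and the third is November 18.
19 November 2019 does not fall between 7 April and 18 November, so daylight saving is not in effect and Dorur Coast is at UTC−10:00.
08:00 Dorur Coast + 10h = 18:00 UTC.
1 March 2019 is a Friday, so the first Sunday is March 3 and the fourth is March 24.
1 November 2019 is a Friday, so Mondays fall on 4, 11, 18, 25; the last is November 25.
At the standard offset (UTC−01:15), 18:00 UTC − 1h15m = 16:45 Ulion Canton standard time.
The standard-time date in Ulion Canton, 19 November 2019, lies within the daylight-saving period (24 March – 25 November), so Ulion Canton is on daylight time, UTC−00:15.
18:00 UTC − 0h15m = 17:45 Ulion Canton.

17:45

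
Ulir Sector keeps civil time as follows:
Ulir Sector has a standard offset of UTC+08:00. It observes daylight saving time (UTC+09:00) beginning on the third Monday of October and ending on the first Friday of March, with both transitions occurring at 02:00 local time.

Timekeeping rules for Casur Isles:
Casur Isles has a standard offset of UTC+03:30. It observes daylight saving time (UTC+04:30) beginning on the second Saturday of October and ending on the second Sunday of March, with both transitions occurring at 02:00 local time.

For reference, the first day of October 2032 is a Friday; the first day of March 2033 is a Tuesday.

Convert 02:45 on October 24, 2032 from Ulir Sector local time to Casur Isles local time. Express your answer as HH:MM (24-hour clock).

1 October 2032 is a Friday, so the first Monday is October 4 and the third is October 18.
1 March 2033 is a Tuesday, so the first Friday is March 4.
Daylight saving runs 18 October 2032 – 4 March 2033; October 24, 2032 is inside that window, so Ulir Sector is at UTC+09:00.
02:45 Ulir Sector − 9h = 17:45 UTC (rolling into the previous day, 23 October 2032).
1 October 2032 is a Friday, so the first Saturday is October 2 and the second is October 9.
1 March 2033 is a Tuesday, so the first Sunday is March 6 and the second is March 13.
At the standard offset (UTC+03:30), 17:45 UTC + 3h30m = 21:15 Casur Isles standard time.
The standard-time date in Casur Isles, October 23, 2032, lies within the daylight-saving period (9 October 2032 – 13 March 2033), so Casur Isles is on daylight time, UTC+04:30.
17:45 UTC + 4h30m = 22:15 Casur Isles.

22:15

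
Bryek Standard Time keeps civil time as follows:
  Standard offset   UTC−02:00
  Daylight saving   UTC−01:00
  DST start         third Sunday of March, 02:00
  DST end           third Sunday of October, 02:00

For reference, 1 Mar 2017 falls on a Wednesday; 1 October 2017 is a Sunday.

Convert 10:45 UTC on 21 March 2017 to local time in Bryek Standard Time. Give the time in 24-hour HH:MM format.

1 March 2017 is a Wednesday, so the first Sunday is March 5 and the third is March 19.
1 October 2017 is a Sunday, so the first Sunday is October 1 and the third is October 15.
At the standard offset (UTC−02:00), 10:45 UTC − 2h = 08:45 Bryek Standard Time standard time.
Daylight saving runs 19 March – 15 October; the standard-time date in Bryek Standard Time, 21 March 2017, is inside that window, so Bryek Standard Time is at UTC−01:00.
10:45 UTC − 1h = 09:45 local.

09:45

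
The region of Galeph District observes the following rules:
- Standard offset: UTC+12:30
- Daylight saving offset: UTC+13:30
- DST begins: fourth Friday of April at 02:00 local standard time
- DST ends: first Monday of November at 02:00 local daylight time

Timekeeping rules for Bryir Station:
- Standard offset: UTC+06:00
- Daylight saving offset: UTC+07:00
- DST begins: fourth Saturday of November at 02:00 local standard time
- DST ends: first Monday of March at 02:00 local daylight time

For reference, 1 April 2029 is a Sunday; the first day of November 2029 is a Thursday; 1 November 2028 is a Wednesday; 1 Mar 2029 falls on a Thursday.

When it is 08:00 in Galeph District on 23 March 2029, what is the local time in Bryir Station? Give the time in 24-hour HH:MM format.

1 April 2029 is a Sunday, so the first Friday is April 6 and the fourth is April 27.
1 November 2029 is a Thursday, so the first Monday is November 5.
23 March 2029 is outside the daylight-saving period (27 April – 5 November), so Galeph District is on standard time, UTC+12:30.
08:00 Galeph District − 12h30m = 19:30 UTC (rolling into the previous day, 22 March 2029).
1 November 2028 is a Wednesday, so the first Saturday is November 4 and the fourth is November 25.
1 March 2029 is a Thursday, so the first Monday is March 5.
At the standard offset (UTC+06:00), 19:30 UTC + 6h = 01:30 Bryir Station standard time (rolling into the next day, 23 March 2029).
Daylight saving runs 25 November 2028 – 5 March 2029; the standard-time date in Bryir Station, 23 March 2029, is outside that window, so Bryir Station is on standard time at UTC+06:00.
19:30 UTC + 6h = 01:30 Bryir Station (rolling into the next day, 23 March 2029).

01:30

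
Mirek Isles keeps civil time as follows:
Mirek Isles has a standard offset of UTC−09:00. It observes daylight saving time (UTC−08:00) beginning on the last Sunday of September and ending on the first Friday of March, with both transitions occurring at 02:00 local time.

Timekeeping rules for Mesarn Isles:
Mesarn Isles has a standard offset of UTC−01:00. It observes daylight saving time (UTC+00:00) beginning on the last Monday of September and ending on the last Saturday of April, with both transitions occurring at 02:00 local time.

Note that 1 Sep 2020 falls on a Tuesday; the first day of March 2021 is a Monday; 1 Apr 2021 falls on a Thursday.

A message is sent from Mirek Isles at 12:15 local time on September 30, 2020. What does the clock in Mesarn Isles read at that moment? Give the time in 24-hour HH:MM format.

1 September 2020 is a Tuesday, so Sundays fall on 6, 13, 20, 27; the last is September 27.
1 March 2021 is a Monday, so the first Friday is March 5.
Daylight saving runs 27 September 2020 – 5 March 2021; September 30, 2020 is inside that window, so Mirek Isles is at UTC−08:00.
12:15 Mirek Isles + 8h = 20:15 UTC.
1 September 2020 is a Tuesday, so Mondays fall on 7, 14, 21, 28; the last is September 28.
1 April 2021 is a Thursday, so Saturdays fall on 3, 10, 17, 24; the last is April 24.
At the standard offset (UTC−01:00), 20:15 UTC − 1h = 19:15 Mesarn Isles standard time.
The standard-time date in Mesarn Isles, September 30, 2020, lies within the daylight-saving period (28 September 2020 – 24 April 2021), so Mesarn Isles is on daylight time, UTC+00:00.
20:15 UTC + 0h = 20:15 Mesarn Isles.

20:15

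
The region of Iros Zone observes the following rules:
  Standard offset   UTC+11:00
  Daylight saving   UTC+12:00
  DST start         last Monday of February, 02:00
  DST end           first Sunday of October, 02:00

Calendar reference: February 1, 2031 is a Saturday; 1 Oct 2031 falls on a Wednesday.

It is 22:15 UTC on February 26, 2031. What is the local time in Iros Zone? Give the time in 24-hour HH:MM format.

10:15

1 February 2031 is a Saturday, so Mondays fall on 3, 10, 17, 24; the last is February 24.
1 October 2031 is a Wednesday, so the first Sunday is October 5.
At the standard offset (UTC+11:00), 22:15 UTC + 11h = 09:15 Iros Zone standard time (rolling into the next day, 27 February 2031).
The standard-time date in Iros Zone, February 27, 2031, falls between 24 February and 5 October, so daylight saving is in effect and Iros Zone is at UTC+12:00.
22:15 UTC + 12h = 10:15 local (rolling into the next day, 27 February 2031).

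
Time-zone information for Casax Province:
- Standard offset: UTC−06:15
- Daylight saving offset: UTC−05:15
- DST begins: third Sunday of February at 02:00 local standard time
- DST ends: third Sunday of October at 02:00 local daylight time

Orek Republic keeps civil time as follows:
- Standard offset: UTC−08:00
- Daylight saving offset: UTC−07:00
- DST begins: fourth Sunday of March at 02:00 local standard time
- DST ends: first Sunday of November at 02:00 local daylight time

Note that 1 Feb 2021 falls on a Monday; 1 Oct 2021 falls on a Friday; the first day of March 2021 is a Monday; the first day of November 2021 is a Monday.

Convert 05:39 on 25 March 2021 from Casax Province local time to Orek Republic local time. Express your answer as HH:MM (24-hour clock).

1 February 2021 is a Monday, so the first Sunday is February 7 and the third is February 21.
1 October 2021 is a Friday, so the first Sunday is October 3 and the third is October 17.
25 March 2021 falls between 21 February and 17 October, so daylight saving is in effect and Casax Province is at UTC−05:15.
05:39 Casax Province + 5h15m = 10:54 UTC.
1 March 2021 is a Monday, so the first Sunday is March 7 and the fourth is March 28.
1 November 2021 is a Monday, so the first Sunday is November 7.
At the standard offset (UTC−08:00), 10:54 UTC − 8h = 02:54 Orek Republic standard time.
The standard-time date in Orek Republic, 25 March 2021, is outside the daylight-saving period (28 March – 7 November), so Orek Republic is on standard time, UTC−08:00.
10:54 UTC − 8h = 02:54 Orek Republic.

02:54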